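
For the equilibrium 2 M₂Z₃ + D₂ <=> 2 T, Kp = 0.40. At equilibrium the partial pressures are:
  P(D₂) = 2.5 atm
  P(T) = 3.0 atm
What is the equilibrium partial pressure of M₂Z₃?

P(M₂Z₃) = 3.0 atm

At equilibrium, Kp = P(T)² / (P(M₂Z₃)²·P(D₂)) = 0.40.
(3.0)² / ((P(M₂Z₃))²·(2.5)) = 0.40
P(M₂Z₃)² = 9.00 ⇒ P(M₂Z₃) = 3.0 atm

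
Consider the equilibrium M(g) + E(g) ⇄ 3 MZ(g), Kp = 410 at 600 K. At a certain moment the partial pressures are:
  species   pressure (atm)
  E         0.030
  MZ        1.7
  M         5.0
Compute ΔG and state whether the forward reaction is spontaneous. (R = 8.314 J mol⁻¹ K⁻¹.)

Qp = P(MZ)³ / (P(M)·P(E)) = (1.7)³ / ((5.0)·(0.030)) = 32.8
ΔG = RT ln(Qp/Kp) = (8.314 J mol⁻¹ K⁻¹)(600 K) × ln(32.8/410)
   = (4.988 kJ/mol)(-2.526) = -12.6 kJ/mol
ΔG < 0, so the forward reaction is spontaneous (proceeds forward).

ΔG = -12.6 kJ/mol; the forward reaction is spontaneous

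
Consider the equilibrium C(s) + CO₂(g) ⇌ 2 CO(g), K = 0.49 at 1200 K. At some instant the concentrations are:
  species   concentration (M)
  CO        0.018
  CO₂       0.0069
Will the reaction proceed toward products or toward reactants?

toward products

(C is a pure solid — omitted from Q.)
Q = [CO]² / [CO₂] = (0.018)² / (0.0069) = 0.047
Q = 0.047 < K = 0.49, so the forward reaction proceeds.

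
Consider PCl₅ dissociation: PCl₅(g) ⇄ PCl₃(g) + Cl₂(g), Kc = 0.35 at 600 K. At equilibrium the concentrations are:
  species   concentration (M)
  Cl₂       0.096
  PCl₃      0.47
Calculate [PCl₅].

[PCl₅] = 0.13 M

At equilibrium, Kc = [PCl₃]·[Cl₂] / [PCl₅] = 0.35.
(0.47)·(0.096) / ([PCl₅]) = 0.35
[PCl₅] = 0.129 = 0.13 M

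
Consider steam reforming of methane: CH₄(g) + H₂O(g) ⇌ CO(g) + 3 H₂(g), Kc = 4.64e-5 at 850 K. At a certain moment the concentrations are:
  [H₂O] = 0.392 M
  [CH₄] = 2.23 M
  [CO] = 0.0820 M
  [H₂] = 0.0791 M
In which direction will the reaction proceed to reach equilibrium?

Qc = [CO]·[H₂]³ / ([CH₄]·[H₂O]) = (0.0820)·(0.0791)³ / ((2.23)·(0.392)) = 4.64e-5
Qc = 4.64e-5 = Kc, so the system is already at equilibrium.

no net change (already at equilibrium)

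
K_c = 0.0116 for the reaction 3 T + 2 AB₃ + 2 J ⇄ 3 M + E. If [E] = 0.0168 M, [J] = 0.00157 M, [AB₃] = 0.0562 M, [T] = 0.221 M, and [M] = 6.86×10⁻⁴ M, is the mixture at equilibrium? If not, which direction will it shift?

no; Q > K, reaction proceeds in reverse

Q_c = [M]³·[E] / ([T]³·[AB₃]²·[J]²) = (6.86×10⁻⁴)³·(0.0168) / ((0.221)³·(0.0562)²·(0.00157)²) = 0.0645
Q_c = 0.0645 > K_c = 0.0116: net reverse reaction.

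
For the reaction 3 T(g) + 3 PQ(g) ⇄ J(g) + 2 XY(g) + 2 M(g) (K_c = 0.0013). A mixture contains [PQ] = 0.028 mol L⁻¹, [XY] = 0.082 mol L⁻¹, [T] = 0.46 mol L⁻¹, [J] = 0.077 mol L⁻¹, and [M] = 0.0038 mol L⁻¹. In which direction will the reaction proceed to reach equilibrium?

Q_c = [J]·[XY]²·[M]² / ([T]³·[PQ]³) = (0.077)·(0.082)²·(0.0038)² / ((0.46)³·(0.028)³) = 0.0035
Q_c = 0.0035 > K_c = 0.0013, so the reverse reaction proceeds.

reverse (toward reactants)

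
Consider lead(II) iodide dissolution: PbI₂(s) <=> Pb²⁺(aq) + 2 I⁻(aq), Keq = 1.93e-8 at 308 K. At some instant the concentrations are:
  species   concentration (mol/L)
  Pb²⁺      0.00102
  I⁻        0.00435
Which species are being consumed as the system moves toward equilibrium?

(PbI₂ is a pure solid — omitted from Q.)
Q = [Pb²⁺]·[I⁻]² = (0.00102)·(0.00435)² = 1.93e-8
Q = 1.93e-8 = Keq; the system is at equilibrium.

none (at equilibrium)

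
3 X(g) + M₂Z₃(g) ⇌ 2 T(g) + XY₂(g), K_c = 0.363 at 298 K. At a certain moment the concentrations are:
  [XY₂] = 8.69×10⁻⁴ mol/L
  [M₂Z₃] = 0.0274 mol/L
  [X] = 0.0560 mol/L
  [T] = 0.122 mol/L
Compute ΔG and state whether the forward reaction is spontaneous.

ΔG = 4.96 kJ/mol; the forward reaction is non-spontaneous

Q_c = [T]²·[XY₂] / ([X]³·[M₂Z₃]) = (0.122)²·(8.69×10⁻⁴) / ((0.0560)³·(0.0274)) = 2.69
ΔG = RT ln(Q_c/K_c) = (8.314 J mol⁻¹ K⁻¹)(298 K) × ln(2.69/0.363)
   = (2.478 kJ/mol)(2.003) = 4.96 kJ/mol
ΔG > 0, so the forward reaction is non-spontaneous (proceeds in reverse).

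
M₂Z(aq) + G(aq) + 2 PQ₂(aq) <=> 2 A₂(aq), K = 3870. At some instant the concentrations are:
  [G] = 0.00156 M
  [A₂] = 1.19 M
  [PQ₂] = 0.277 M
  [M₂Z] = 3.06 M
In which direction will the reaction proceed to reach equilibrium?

Q = [A₂]² / ([M₂Z]·[G]·[PQ₂]²) = (1.19)² / ((3.06)·(0.00156)·(0.277)²) = 3870
Q = 3870 = K, so the system is already at equilibrium.

at equilibrium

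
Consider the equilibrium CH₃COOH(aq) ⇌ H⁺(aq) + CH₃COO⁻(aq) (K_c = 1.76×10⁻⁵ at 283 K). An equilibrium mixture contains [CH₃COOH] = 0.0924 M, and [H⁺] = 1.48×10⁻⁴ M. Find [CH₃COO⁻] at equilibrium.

[CH₃COO⁻] = 0.0110 M

At equilibrium, K_c = [H⁺]·[CH₃COO⁻] / [CH₃COOH] = 1.76×10⁻⁵.
(1.48×10⁻⁴)·([CH₃COO⁻]) / (0.0924) = 1.76×10⁻⁵
[CH₃COO⁻] = 0.0110 M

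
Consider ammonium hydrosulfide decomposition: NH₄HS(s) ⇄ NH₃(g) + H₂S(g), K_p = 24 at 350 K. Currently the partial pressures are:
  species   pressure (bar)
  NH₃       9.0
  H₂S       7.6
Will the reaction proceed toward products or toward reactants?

to the left

(NH₄HS is a pure solid — omitted from Q_p.)
Q_p = P(NH₃)·P(H₂S) = (9.0)·(7.6) = 68
Q_p = 68 > K_p = 24, so the reverse reaction proceeds.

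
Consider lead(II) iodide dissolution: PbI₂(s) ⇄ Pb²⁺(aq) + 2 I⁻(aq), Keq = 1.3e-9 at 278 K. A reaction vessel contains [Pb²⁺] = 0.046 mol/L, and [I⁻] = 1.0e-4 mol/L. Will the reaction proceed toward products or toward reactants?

forward (toward products)

(PbI₂ is a pure solid — omitted from Q.)
Q = [Pb²⁺]·[I⁻]² = (0.046)·(1.0e-4)² = 4.6e-10
Q = 4.6e-10 < Keq = 1.3e-9, so the forward reaction proceeds.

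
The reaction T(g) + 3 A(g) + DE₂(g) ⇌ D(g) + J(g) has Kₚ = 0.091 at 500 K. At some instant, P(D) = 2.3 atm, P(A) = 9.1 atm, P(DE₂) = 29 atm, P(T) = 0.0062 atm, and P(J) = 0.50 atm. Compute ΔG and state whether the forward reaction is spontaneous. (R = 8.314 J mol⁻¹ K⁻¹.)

ΔG = -9.86 kJ/mol; the forward reaction is spontaneous

Qₚ = P(D)·P(J) / (P(T)·P(A)³·P(DE₂)) = (2.3)·(0.50) / ((0.0062)·(9.1)³·(29)) = 0.00849
ΔG = RT ln(Qₚ/Kₚ) = (8.314 J mol⁻¹ K⁻¹)(500 K) × ln(0.00849/0.091)
   = (4.157 kJ/mol)(-2.372) = -9.86 kJ/mol
ΔG < 0, so the forward reaction is spontaneous (proceeds forward).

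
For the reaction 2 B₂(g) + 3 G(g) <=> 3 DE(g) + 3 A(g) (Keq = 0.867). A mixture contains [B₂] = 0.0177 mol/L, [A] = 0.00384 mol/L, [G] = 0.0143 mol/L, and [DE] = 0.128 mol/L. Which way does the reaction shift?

Q = [DE]³·[A]³ / ([B₂]²·[G]³) = (0.128)³·(0.00384)³ / ((0.0177)²·(0.0143)³) = 0.130
Q = 0.130 < Keq = 0.867, so the forward reaction proceeds.

forward (toward products)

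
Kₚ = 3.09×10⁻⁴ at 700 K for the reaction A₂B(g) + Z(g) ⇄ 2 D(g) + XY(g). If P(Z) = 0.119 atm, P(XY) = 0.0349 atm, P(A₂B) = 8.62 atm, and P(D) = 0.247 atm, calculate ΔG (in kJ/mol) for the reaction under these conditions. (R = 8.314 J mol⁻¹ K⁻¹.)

Qₚ = P(D)²·P(XY) / (P(A₂B)·P(Z)) = (0.247)²·(0.0349) / ((8.62)·(0.119)) = 0.00208
ΔG = RT ln(Qₚ/Kₚ) = (8.314 J mol⁻¹ K⁻¹)(700 K) × ln(0.00208/3.09×10⁻⁴)
   = (5.820 kJ/mol)(1.907) = 11.1 kJ/mol
ΔG > 0, so the forward reaction is non-spontaneous (proceeds in reverse).

ΔG = 11.1 kJ/mol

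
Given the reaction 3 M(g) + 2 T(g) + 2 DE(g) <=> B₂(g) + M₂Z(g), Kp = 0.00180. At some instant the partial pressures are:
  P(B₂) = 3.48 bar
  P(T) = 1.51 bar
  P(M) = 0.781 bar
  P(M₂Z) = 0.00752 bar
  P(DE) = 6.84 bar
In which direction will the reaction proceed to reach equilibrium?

to the right

Qp = P(B₂)·P(M₂Z) / (P(M)³·P(T)²·P(DE)²) = (3.48)·(0.00752) / ((0.781)³·(1.51)²·(6.84)²) = 5.15×10⁻⁴
Qp = 5.15×10⁻⁴ < Kp = 0.00180, so the forward reaction proceeds.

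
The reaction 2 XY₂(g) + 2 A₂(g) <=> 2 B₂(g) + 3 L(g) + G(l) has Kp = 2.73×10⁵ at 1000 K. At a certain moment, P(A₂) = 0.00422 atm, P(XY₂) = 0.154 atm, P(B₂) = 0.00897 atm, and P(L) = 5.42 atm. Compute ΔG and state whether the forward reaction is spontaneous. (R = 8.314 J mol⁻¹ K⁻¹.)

ΔG = -18.3 kJ/mol; the forward reaction is spontaneous

(G is a pure liquid — omitted from Qp.)
Qp = P(B₂)²·P(L)³ / (P(XY₂)²·P(A₂)²) = (0.00897)²·(5.42)³ / ((0.154)²·(0.00422)²) = 30300
ΔG = RT ln(Qp/Kp) = (8.314 J mol⁻¹ K⁻¹)(1000 K) × ln(30300/2.73×10⁵)
   = (8.314 kJ/mol)(-2.198) = -18.3 kJ/mol
ΔG < 0, so the forward reaction is spontaneous (proceeds forward).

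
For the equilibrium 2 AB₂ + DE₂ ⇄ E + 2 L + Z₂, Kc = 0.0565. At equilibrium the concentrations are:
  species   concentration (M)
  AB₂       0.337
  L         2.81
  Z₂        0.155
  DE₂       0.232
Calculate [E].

[E] = 0.00122 M

At equilibrium, Kc = [E]·[L]²·[Z₂] / ([AB₂]²·[DE₂]) = 0.0565.
([E])·(2.81)²·(0.155) / ((0.337)²·(0.232)) = 0.0565
[E] = 0.00122 M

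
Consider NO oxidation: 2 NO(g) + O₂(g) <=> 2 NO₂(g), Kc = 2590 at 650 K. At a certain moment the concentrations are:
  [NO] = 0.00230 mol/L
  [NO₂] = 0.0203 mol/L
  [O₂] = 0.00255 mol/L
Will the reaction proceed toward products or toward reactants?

Qc = [NO₂]² / ([NO]²·[O₂]) = (0.0203)² / ((0.00230)²·(0.00255)) = 30500
Qc = 30500 > Kc = 2590, so the reverse reaction proceeds.

in the reverse direction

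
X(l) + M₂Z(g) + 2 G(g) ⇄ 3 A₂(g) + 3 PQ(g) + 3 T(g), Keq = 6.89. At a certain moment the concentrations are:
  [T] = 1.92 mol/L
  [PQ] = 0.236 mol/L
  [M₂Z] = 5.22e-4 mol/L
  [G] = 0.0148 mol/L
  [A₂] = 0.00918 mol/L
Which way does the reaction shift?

(X is a pure liquid — omitted from Q.)
Q = [A₂]³·[PQ]³·[T]³ / ([M₂Z]·[G]²) = (0.00918)³·(0.236)³·(1.92)³ / ((5.22e-4)·(0.0148)²) = 0.629
Q = 0.629 < Keq = 6.89, so the forward reaction proceeds.

in the forward direction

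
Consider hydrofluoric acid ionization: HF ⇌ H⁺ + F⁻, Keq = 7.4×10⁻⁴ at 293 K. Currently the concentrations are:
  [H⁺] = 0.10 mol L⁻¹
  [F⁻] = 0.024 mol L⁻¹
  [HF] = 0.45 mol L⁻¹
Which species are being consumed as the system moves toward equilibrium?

H⁺, F⁻ (products)

Q = [H⁺]·[F⁻] / [HF] = (0.10)·(0.024) / (0.45) = 0.0053
Q = 0.0053 > Keq = 7.4×10⁻⁴: net reverse reaction.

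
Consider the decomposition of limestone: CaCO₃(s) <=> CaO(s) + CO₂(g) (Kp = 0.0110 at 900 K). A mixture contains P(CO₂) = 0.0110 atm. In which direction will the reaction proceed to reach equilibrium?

(CaCO₃, CaO are pure solids — omitted from Qp.)
Qp = P(CO₂) = 0.0110
Qp = 0.0110 = Kp, so the system is already at equilibrium.

at equilibrium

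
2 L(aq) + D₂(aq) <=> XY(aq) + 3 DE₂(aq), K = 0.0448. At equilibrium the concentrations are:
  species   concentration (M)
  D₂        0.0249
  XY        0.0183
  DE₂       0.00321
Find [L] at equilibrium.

At equilibrium, K = [XY]·[DE₂]³ / ([L]²·[D₂]) = 0.0448.
(0.0183)·(0.00321)³ / (([L])²·(0.0249)) = 0.0448
[L]² = 5.43×10⁻⁷ ⇒ [L] = 7.37×10⁻⁴ M

[L] = 7.37×10⁻⁴ M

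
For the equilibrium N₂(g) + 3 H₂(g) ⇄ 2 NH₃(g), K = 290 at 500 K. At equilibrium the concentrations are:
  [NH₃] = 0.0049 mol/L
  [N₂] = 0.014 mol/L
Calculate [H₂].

[H₂] = 0.018 mol/L

At equilibrium, K = [NH₃]² / ([N₂]·[H₂]³) = 290.
(0.0049)² / ((0.014)·([H₂])³) = 290
[H₂]³ = 5.91×10⁻⁶ ⇒ [H₂] = 0.018 mol/L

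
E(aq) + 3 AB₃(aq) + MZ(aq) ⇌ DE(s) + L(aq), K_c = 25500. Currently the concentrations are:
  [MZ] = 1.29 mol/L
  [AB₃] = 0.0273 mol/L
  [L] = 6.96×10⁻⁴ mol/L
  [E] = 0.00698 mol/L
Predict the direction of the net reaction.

(DE is a pure solid — omitted from Q_c.)
Q_c = [L] / ([E]·[AB₃]³·[MZ]) = (6.96×10⁻⁴) / ((0.00698)·(0.0273)³·(1.29)) = 3800
Q_c = 3800 < K_c = 25500, so the forward reaction proceeds.

to the right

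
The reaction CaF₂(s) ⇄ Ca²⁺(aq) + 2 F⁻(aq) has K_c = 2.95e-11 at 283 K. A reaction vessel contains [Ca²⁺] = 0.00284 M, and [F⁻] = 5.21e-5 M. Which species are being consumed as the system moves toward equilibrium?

CaF₂ (reactants)

(CaF₂ is a pure solid — omitted from Q_c.)
Q_c = [Ca²⁺]·[F⁻]² = (0.00284)·(5.21e-5)² = 7.71e-12
Q_c = 7.71e-12 < K_c = 2.95e-11: net forward reaction.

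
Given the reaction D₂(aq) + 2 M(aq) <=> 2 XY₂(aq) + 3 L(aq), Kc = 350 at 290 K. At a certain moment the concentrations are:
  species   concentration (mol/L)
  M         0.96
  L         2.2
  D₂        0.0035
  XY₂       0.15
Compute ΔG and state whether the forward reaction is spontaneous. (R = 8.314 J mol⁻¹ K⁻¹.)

ΔG = -3.74 kJ/mol; the forward reaction is spontaneous

Qc = [XY₂]²·[L]³ / ([D₂]·[M]²) = (0.15)²·(2.2)³ / ((0.0035)·(0.96)²) = 74.3
ΔG = RT ln(Qc/Kc) = (8.314 J mol⁻¹ K⁻¹)(290 K) × ln(74.3/350)
   = (2.411 kJ/mol)(-1.550) = -3.74 kJ/mol
ΔG < 0, so the forward reaction is spontaneous (proceeds forward).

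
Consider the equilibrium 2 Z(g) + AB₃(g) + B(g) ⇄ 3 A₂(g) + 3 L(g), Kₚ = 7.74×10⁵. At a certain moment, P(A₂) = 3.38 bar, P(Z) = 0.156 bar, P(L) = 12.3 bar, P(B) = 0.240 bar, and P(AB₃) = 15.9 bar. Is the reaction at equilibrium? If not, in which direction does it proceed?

no net change (already at equilibrium)

Qₚ = P(A₂)³·P(L)³ / (P(Z)²·P(AB₃)·P(B)) = (3.38)³·(12.3)³ / ((0.156)²·(15.9)·(0.240)) = 7.74×10⁵
Qₚ = 7.74×10⁵ = Kₚ, so the system is already at equilibrium.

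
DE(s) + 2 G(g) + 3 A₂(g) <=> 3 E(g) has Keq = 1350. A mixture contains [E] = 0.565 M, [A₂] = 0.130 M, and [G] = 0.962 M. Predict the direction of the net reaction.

(DE is a pure solid — omitted from Q.)
Q = [E]³ / ([G]²·[A₂]³) = (0.565)³ / ((0.962)²·(0.130)³) = 88.7
Q = 88.7 < Keq = 1350, so the forward reaction proceeds.

in the forward direction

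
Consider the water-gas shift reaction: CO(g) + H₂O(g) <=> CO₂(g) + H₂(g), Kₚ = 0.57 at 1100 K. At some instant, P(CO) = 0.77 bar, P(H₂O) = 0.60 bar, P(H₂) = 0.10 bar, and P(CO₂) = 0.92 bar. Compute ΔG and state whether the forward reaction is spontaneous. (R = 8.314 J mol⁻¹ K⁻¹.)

ΔG = -9.62 kJ/mol; the forward reaction is spontaneous

Qₚ = P(CO₂)·P(H₂) / (P(CO)·P(H₂O)) = (0.92)·(0.10) / ((0.77)·(0.60)) = 0.199
ΔG = RT ln(Qₚ/Kₚ) = (8.314 J mol⁻¹ K⁻¹)(1100 K) × ln(0.199/0.57)
   = (9.145 kJ/mol)(-1.052) = -9.62 kJ/mol
ΔG < 0, so the forward reaction is spontaneous (proceeds forward).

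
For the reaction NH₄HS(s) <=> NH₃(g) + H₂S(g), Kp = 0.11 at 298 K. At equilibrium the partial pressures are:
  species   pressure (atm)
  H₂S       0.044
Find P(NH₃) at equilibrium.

P(NH₃) = 2.5 atm

(NH₄HS is a pure solid — omitted from Kp.)
At equilibrium, Kp = P(NH₃)·P(H₂S) = 0.11.
(P(NH₃))·(0.044) = 0.11
P(NH₃) = 2.50 = 2.5 atm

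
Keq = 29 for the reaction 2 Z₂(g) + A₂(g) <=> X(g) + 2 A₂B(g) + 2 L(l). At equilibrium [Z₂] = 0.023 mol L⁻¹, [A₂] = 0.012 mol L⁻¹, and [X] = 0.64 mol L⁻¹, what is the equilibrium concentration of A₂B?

(L is a pure liquid — omitted from Keq.)
At equilibrium, Keq = [X]·[A₂B]² / ([Z₂]²·[A₂]) = 29.
(0.64)·([A₂B])² / ((0.023)²·(0.012)) = 29
[A₂B]² = 2.88×10⁻⁴ ⇒ [A₂B] = 0.017 mol L⁻¹

[A₂B] = 0.017 mol L⁻¹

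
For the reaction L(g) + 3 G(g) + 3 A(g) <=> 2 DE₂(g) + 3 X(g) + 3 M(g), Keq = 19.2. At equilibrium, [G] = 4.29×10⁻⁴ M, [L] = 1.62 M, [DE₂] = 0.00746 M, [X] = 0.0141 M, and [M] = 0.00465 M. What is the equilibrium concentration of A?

At equilibrium, Keq = [DE₂]²·[X]³·[M]³ / ([L]·[G]³·[A]³) = 19.2.
(0.00746)²·(0.0141)³·(0.00465)³ / ((1.62)·(4.29×10⁻⁴)³·([A])³) = 19.2
[A]³ = 6.39×10⁻⁹ ⇒ [A] = 0.00186 M

[A] = 0.00186 M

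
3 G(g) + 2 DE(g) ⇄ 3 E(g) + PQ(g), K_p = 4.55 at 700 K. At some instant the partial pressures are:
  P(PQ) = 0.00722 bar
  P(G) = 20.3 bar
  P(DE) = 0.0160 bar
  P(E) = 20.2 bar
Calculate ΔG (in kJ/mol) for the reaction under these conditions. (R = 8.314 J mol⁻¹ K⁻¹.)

ΔG = 10.5 kJ/mol

Q_p = P(E)³·P(PQ) / (P(G)³·P(DE)²) = (20.2)³·(0.00722) / ((20.3)³·(0.0160)²) = 27.8
ΔG = RT ln(Q_p/K_p) = (8.314 J mol⁻¹ K⁻¹)(700 K) × ln(27.8/4.55)
   = (5.820 kJ/mol)(1.810) = 10.5 kJ/mol
ΔG > 0, so the forward reaction is non-spontaneous (proceeds in reverse).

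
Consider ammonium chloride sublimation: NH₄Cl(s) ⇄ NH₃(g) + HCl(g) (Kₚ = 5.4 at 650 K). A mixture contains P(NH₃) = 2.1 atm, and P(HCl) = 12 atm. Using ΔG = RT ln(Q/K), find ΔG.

(NH₄Cl is a pure solid — omitted from Qₚ.)
Qₚ = P(NH₃)·P(HCl) = (2.1)·(12) = 25.2
ΔG = RT ln(Qₚ/Kₚ) = (8.314 J mol⁻¹ K⁻¹)(650 K) × ln(25.2/5.4)
   = (5.404 kJ/mol)(1.540) = 8.32 kJ/mol
ΔG > 0, so the forward reaction is non-spontaneous (proceeds in reverse).

ΔG = 8.32 kJ/mol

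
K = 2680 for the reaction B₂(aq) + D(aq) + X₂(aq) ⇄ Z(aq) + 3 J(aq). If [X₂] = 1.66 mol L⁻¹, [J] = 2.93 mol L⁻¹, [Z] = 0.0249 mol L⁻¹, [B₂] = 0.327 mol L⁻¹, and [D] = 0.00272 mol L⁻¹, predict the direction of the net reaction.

forward (toward products)

Q = [Z]·[J]³ / ([B₂]·[D]·[X₂]) = (0.0249)·(2.93)³ / ((0.327)·(0.00272)·(1.66)) = 424
Q = 424 < K = 2680, so the forward reaction proceeds.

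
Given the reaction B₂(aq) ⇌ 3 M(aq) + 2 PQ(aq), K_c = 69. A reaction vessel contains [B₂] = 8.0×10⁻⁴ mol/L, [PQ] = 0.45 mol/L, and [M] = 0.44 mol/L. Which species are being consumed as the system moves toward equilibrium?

Q_c = [M]³·[PQ]² / [B₂] = (0.44)³·(0.45)² / (8.0×10⁻⁴) = 22
Q_c = 22 < K_c = 69: net forward reaction.

B₂ (reactants)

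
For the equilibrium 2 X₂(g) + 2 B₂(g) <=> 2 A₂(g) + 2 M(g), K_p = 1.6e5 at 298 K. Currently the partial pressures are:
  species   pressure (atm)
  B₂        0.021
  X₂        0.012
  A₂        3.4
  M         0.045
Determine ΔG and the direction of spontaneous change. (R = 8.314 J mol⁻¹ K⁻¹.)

ΔG = 2.07 kJ/mol; the forward reaction is non-spontaneous

Q_p = P(A₂)²·P(M)² / (P(X₂)²·P(B₂)²) = (3.4)²·(0.045)² / ((0.012)²·(0.021)²) = 3.69e5
ΔG = RT ln(Q_p/K_p) = (8.314 J mol⁻¹ K⁻¹)(298 K) × ln(3.69e5/1.6e5)
   = (2.478 kJ/mol)(0.8356) = 2.07 kJ/mol
ΔG > 0, so the forward reaction is non-spontaneous (proceeds in reverse).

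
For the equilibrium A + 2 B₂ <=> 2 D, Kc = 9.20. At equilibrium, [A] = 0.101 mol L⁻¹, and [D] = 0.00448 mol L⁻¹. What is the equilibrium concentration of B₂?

At equilibrium, Kc = [D]² / ([A]·[B₂]²) = 9.20.
(0.00448)² / ((0.101)·([B₂])²) = 9.20
[B₂]² = 2.16×10⁻⁵ ⇒ [B₂] = 0.00465 mol L⁻¹

[B₂] = 0.00465 mol L⁻¹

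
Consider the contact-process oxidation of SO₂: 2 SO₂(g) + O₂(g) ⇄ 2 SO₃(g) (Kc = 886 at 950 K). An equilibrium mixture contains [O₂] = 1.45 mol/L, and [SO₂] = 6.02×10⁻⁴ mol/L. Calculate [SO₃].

[SO₃] = 0.0216 mol/L

At equilibrium, Kc = [SO₃]² / ([SO₂]²·[O₂]) = 886.
([SO₃])² / ((6.02×10⁻⁴)²·(1.45)) = 886
[SO₃]² = 4.66×10⁻⁴ ⇒ [SO₃] = 0.0216 mol/L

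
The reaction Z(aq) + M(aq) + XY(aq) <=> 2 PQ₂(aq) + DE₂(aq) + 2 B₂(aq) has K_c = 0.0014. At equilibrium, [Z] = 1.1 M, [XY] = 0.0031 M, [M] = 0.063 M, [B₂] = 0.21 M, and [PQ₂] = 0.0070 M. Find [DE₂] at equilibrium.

At equilibrium, K_c = [PQ₂]²·[DE₂]·[B₂]² / ([Z]·[M]·[XY]) = 0.0014.
(0.0070)²·([DE₂])·(0.21)² / ((1.1)·(0.063)·(0.0031)) = 0.0014
[DE₂] = 0.139 = 0.14 M

[DE₂] = 0.14 M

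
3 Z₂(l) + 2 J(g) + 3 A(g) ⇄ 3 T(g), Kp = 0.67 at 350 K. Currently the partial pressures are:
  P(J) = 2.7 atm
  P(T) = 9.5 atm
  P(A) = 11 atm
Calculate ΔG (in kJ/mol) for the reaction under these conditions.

ΔG = -5.89 kJ/mol

(Z₂ is a pure liquid — omitted from Qp.)
Qp = P(T)³ / (P(J)²·P(A)³) = (9.5)³ / ((2.7)²·(11)³) = 0.0884
ΔG = RT ln(Qp/Kp) = (8.314 J mol⁻¹ K⁻¹)(350 K) × ln(0.0884/0.67)
   = (2.910 kJ/mol)(-2.025) = -5.89 kJ/mol
ΔG < 0, so the forward reaction is spontaneous (proceeds forward).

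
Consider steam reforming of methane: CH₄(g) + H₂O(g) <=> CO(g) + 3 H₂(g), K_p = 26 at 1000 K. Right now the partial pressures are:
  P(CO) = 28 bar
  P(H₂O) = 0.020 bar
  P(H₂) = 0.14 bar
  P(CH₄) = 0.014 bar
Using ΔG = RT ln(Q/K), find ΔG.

ΔG = 19.6 kJ/mol

Q_p = P(CO)·P(H₂)³ / (P(CH₄)·P(H₂O)) = (28)·(0.14)³ / ((0.014)·(0.020)) = 274
ΔG = RT ln(Q_p/K_p) = (8.314 J mol⁻¹ K⁻¹)(1000 K) × ln(274/26)
   = (8.314 kJ/mol)(2.355) = 19.6 kJ/mol
ΔG > 0, so the forward reaction is non-spontaneous (proceeds in reverse).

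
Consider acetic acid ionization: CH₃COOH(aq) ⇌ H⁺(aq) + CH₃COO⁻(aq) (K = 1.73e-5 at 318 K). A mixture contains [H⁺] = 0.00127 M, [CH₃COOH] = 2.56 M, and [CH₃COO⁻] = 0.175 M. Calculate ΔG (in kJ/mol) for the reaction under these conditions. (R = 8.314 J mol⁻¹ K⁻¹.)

Q = [H⁺]·[CH₃COO⁻] / [CH₃COOH] = (0.00127)·(0.175) / (2.56) = 8.68e-5
ΔG = RT ln(Q/K) = (8.314 J mol⁻¹ K⁻¹)(318 K) × ln(8.68e-5/1.73e-5)
   = (2.644 kJ/mol)(1.613) = 4.26 kJ/mol
ΔG > 0, so the forward reaction is non-spontaneous (proceeds in reverse).

ΔG = 4.26 kJ/mol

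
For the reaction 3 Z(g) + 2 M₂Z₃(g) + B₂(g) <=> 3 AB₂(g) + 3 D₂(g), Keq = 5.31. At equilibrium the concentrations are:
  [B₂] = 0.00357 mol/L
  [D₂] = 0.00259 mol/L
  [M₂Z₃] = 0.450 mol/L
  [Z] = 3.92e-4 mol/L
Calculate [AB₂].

[AB₂] = 0.0237 mol/L

At equilibrium, Keq = [AB₂]³·[D₂]³ / ([Z]³·[M₂Z₃]²·[B₂]) = 5.31.
([AB₂])³·(0.00259)³ / ((3.92e-4)³·(0.450)²·(0.00357)) = 5.31
[AB₂]³ = 1.33e-5 ⇒ [AB₂] = 0.0237 mol/L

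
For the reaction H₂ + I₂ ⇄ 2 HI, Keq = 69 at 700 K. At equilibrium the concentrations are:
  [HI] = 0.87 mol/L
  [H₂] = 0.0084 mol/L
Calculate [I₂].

[I₂] = 1.3 mol/L

At equilibrium, Keq = [HI]² / ([H₂]·[I₂]) = 69.
(0.87)² / ((0.0084)·([I₂])) = 69
[I₂] = 1.31 = 1.3 mol/L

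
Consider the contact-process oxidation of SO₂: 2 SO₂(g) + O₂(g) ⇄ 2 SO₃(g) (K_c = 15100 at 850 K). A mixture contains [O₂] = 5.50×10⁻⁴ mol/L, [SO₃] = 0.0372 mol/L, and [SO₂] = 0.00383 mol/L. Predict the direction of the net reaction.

Q_c = [SO₃]² / ([SO₂]²·[O₂]) = (0.0372)² / ((0.00383)²·(5.50×10⁻⁴)) = 1.72×10⁵
Q_c = 1.72×10⁵ > K_c = 15100, so the reverse reaction proceeds.

toward reactants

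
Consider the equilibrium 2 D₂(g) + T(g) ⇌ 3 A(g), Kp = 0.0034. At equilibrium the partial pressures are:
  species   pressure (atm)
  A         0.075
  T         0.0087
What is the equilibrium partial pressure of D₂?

P(D₂) = 3.8 atm

At equilibrium, Kp = P(A)³ / (P(D₂)²·P(T)) = 0.0034.
(0.075)³ / ((P(D₂))²·(0.0087)) = 0.0034
P(D₂)² = 14.3 ⇒ P(D₂) = 3.8 atm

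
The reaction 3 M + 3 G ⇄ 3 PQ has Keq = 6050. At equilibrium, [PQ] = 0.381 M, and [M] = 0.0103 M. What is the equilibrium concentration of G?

At equilibrium, Keq = [PQ]³ / ([M]³·[G]³) = 6050.
(0.381)³ / ((0.0103)³·([G])³) = 6050
[G]³ = 8.37 ⇒ [G] = 2.03 M

[G] = 2.03 M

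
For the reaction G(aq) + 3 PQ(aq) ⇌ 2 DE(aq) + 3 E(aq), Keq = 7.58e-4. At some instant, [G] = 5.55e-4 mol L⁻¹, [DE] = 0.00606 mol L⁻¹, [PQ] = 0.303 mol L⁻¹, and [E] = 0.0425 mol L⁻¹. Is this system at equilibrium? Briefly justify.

Q = [DE]²·[E]³ / ([G]·[PQ]³) = (0.00606)²·(0.0425)³ / ((5.55e-4)·(0.303)³) = 1.83e-4
Q = 1.83e-4 < Keq = 7.58e-4: net forward reaction.

no; Q < K, reaction proceeds forward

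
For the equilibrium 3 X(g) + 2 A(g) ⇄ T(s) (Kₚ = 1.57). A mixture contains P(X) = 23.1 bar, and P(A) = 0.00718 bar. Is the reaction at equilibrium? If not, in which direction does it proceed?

no net change (already at equilibrium)

(T is a pure solid — omitted from Qₚ.)
Qₚ = 1 / (P(X)³·P(A)²) = 1 / ((23.1)³·(0.00718)²) = 1.57
Qₚ = 1.57 = Kₚ, so the system is already at equilibrium.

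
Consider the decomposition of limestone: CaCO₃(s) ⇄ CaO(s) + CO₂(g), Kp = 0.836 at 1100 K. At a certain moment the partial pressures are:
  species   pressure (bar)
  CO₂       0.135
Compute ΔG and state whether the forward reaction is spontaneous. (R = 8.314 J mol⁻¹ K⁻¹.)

(CaCO₃, CaO are pure solids — omitted from Qp.)
Qp = P(CO₂) = 0.135
ΔG = RT ln(Qp/Kp) = (8.314 J mol⁻¹ K⁻¹)(1100 K) × ln(0.135/0.836)
   = (9.145 kJ/mol)(-1.823) = -16.7 kJ/mol
ΔG < 0, so the forward reaction is spontaneous (proceeds forward).

ΔG = -16.7 kJ/mol; the forward reaction is spontaneous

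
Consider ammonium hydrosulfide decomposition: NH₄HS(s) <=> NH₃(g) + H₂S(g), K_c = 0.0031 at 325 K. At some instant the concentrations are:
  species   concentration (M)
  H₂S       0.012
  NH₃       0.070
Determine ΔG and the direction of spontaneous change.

ΔG = -3.53 kJ/mol; the forward reaction is spontaneous

(NH₄HS is a pure solid — omitted from Q_c.)
Q_c = [NH₃]·[H₂S] = (0.070)·(0.012) = 8.40×10⁻⁴
ΔG = RT ln(Q_c/K_c) = (8.314 J mol⁻¹ K⁻¹)(325 K) × ln(8.40×10⁻⁴/0.0031)
   = (2.702 kJ/mol)(-1.306) = -3.53 kJ/mol
ΔG < 0, so the forward reaction is spontaneous (proceeds forward).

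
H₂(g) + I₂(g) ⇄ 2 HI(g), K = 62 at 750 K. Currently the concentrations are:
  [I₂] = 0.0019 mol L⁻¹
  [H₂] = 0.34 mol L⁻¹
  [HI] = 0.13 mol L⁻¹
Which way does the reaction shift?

to the right

Q = [HI]² / ([H₂]·[I₂]) = (0.13)² / ((0.34)·(0.0019)) = 26
Q = 26 < K = 62, so the forward reaction proceeds.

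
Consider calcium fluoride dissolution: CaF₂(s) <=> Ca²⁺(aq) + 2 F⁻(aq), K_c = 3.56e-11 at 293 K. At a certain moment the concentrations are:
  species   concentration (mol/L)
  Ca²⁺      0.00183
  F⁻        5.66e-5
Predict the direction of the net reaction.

toward products

(CaF₂ is a pure solid — omitted from Q_c.)
Q_c = [Ca²⁺]·[F⁻]² = (0.00183)·(5.66e-5)² = 5.86e-12
Q_c = 5.86e-12 < K_c = 3.56e-11, so the forward reaction proceeds.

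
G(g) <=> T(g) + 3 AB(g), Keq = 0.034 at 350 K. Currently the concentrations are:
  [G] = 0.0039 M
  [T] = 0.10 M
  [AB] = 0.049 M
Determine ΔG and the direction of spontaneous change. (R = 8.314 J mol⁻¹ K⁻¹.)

ΔG = -7.05 kJ/mol; the forward reaction is spontaneous

Q = [T]·[AB]³ / [G] = (0.10)·(0.049)³ / (0.0039) = 0.00302
ΔG = RT ln(Q/Keq) = (8.314 J mol⁻¹ K⁻¹)(350 K) × ln(0.00302/0.034)
   = (2.910 kJ/mol)(-2.421) = -7.05 kJ/mol
ΔG < 0, so the forward reaction is spontaneous (proceeds forward).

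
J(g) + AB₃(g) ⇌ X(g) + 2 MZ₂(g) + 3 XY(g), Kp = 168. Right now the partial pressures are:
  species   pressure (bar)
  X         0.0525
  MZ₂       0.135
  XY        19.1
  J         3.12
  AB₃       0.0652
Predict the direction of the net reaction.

in the forward direction

Qp = P(X)·P(MZ₂)²·P(XY)³ / (P(J)·P(AB₃)) = (0.0525)·(0.135)²·(19.1)³ / ((3.12)·(0.0652)) = 32.8
Qp = 32.8 < Kp = 168, so the forward reaction proceeds.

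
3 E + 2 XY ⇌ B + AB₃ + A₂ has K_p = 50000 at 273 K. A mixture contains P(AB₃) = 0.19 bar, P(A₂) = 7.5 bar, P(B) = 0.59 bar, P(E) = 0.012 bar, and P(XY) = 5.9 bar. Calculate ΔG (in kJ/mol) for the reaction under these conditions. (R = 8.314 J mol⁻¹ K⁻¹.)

Q_p = P(B)·P(AB₃)·P(A₂) / (P(E)³·P(XY)²) = (0.59)·(0.19)·(7.5) / ((0.012)³·(5.9)²) = 14000
ΔG = RT ln(Q_p/K_p) = (8.314 J mol⁻¹ K⁻¹)(273 K) × ln(14000/50000)
   = (2.270 kJ/mol)(-1.273) = -2.89 kJ/mol
ΔG < 0, so the forward reaction is spontaneous (proceeds forward).

ΔG = -2.89 kJ/mol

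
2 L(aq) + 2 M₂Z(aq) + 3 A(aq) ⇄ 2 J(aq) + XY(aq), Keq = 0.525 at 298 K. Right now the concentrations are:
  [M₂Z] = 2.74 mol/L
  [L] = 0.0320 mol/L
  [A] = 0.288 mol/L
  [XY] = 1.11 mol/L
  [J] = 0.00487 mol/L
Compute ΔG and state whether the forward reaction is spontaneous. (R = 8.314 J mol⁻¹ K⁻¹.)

Q = [J]²·[XY] / ([L]²·[M₂Z]²·[A]³) = (0.00487)²·(1.11) / ((0.0320)²·(2.74)²·(0.288)³) = 0.143
ΔG = RT ln(Q/Keq) = (8.314 J mol⁻¹ K⁻¹)(298 K) × ln(0.143/0.525)
   = (2.478 kJ/mol)(-1.301) = -3.22 kJ/mol
ΔG < 0, so the forward reaction is spontaneous (proceeds forward).

ΔG = -3.22 kJ/mol; the forward reaction is spontaneous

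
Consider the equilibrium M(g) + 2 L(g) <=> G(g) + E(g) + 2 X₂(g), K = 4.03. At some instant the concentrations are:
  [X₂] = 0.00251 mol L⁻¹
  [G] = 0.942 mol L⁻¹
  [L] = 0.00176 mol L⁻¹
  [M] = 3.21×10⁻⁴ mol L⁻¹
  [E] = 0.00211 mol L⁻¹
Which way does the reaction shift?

reverse (toward reactants)

Q = [G]·[E]·[X₂]² / ([M]·[L]²) = (0.942)·(0.00211)·(0.00251)² / ((3.21×10⁻⁴)·(0.00176)²) = 12.6
Q = 12.6 > K = 4.03, so the reverse reaction proceeds.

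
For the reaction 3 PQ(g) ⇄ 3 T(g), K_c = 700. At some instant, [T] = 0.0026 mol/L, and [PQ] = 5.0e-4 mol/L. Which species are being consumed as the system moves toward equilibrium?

PQ (reactants)

Q_c = [T]³ / [PQ]³ = (0.0026)³ / (5.0e-4)³ = 140
Q_c = 140 < K_c = 700: net forward reaction.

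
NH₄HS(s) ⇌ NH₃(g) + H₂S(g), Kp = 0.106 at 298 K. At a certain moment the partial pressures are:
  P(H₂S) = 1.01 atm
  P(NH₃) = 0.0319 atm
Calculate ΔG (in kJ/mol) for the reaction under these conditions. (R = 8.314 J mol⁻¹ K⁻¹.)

ΔG = -2.95 kJ/mol

(NH₄HS is a pure solid — omitted from Qp.)
Qp = P(NH₃)·P(H₂S) = (0.0319)·(1.01) = 0.0322
ΔG = RT ln(Qp/Kp) = (8.314 J mol⁻¹ K⁻¹)(298 K) × ln(0.0322/0.106)
   = (2.478 kJ/mol)(-1.191) = -2.95 kJ/mol
ΔG < 0, so the forward reaction is spontaneous (proceeds forward).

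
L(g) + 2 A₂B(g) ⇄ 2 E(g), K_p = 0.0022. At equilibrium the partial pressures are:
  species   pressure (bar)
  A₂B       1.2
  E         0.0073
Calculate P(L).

At equilibrium, K_p = P(E)² / (P(L)·P(A₂B)²) = 0.0022.
(0.0073)² / ((P(L))·(1.2)²) = 0.0022
P(L) = 0.0168 = 0.017 bar

P(L) = 0.017 bar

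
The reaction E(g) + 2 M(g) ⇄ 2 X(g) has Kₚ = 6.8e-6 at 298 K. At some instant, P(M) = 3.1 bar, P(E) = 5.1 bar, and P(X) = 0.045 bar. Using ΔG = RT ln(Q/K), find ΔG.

Qₚ = P(X)² / (P(E)·P(M)²) = (0.045)² / ((5.1)·(3.1)²) = 4.13e-5
ΔG = RT ln(Qₚ/Kₚ) = (8.314 J mol⁻¹ K⁻¹)(298 K) × ln(4.13e-5/6.8e-6)
   = (2.478 kJ/mol)(1.804) = 4.47 kJ/mol
ΔG > 0, so the forward reaction is non-spontaneous (proceeds in reverse).

ΔG = 4.47 kJ/mol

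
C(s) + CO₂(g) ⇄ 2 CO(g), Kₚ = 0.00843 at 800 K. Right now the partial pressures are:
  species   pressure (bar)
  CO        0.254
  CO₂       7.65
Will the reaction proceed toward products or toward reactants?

neither direction; the system is at equilibrium

(C is a pure solid — omitted from Qₚ.)
Qₚ = P(CO)² / P(CO₂) = (0.254)² / (7.65) = 0.00843
Qₚ = 0.00843 = Kₚ, so the system is already at equilibrium.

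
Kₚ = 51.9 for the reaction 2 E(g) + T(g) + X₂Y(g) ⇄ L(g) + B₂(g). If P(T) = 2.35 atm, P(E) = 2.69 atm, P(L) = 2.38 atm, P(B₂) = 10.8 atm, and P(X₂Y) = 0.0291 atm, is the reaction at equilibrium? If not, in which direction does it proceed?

Qₚ = P(L)·P(B₂) / (P(E)²·P(T)·P(X₂Y)) = (2.38)·(10.8) / ((2.69)²·(2.35)·(0.0291)) = 51.9
Qₚ = 51.9 = Kₚ, so the system is already at equilibrium.

no net change (already at equilibrium)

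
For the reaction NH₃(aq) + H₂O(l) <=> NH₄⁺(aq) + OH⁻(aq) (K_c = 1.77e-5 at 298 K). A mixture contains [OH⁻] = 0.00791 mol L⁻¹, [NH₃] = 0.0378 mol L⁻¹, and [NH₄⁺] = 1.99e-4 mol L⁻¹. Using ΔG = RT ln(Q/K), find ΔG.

(H₂O is a pure liquid — omitted from Q_c.)
Q_c = [NH₄⁺]·[OH⁻] / [NH₃] = (1.99e-4)·(0.00791) / (0.0378) = 4.16e-5
ΔG = RT ln(Q_c/K_c) = (8.314 J mol⁻¹ K⁻¹)(298 K) × ln(4.16e-5/1.77e-5)
   = (2.478 kJ/mol)(0.8545) = 2.12 kJ/mol
ΔG > 0, so the forward reaction is non-spontaneous (proceeds in reverse).

ΔG = 2.12 kJ/mol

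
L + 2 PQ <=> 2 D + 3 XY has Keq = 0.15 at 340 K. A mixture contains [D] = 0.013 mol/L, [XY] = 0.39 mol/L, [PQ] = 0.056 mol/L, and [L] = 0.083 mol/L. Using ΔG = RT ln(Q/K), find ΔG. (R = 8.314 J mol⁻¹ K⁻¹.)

Q = [D]²·[XY]³ / ([L]·[PQ]²) = (0.013)²·(0.39)³ / ((0.083)·(0.056)²) = 0.0385
ΔG = RT ln(Q/Keq) = (8.314 J mol⁻¹ K⁻¹)(340 K) × ln(0.0385/0.15)
   = (2.827 kJ/mol)(-1.360) = -3.84 kJ/mol
ΔG < 0, so the forward reaction is spontaneous (proceeds forward).

ΔG = -3.84 kJ/mol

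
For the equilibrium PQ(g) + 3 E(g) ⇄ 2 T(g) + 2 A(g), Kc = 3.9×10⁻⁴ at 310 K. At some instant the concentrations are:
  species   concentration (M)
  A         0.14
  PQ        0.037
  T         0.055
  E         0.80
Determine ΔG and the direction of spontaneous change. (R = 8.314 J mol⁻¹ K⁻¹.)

ΔG = 5.37 kJ/mol; the forward reaction is non-spontaneous

Qc = [T]²·[A]² / ([PQ]·[E]³) = (0.055)²·(0.14)² / ((0.037)·(0.80)³) = 0.00313
ΔG = RT ln(Qc/Kc) = (8.314 J mol⁻¹ K⁻¹)(310 K) × ln(0.00313/3.9×10⁻⁴)
   = (2.577 kJ/mol)(2.083) = 5.37 kJ/mol
ΔG > 0, so the forward reaction is non-spontaneous (proceeds in reverse).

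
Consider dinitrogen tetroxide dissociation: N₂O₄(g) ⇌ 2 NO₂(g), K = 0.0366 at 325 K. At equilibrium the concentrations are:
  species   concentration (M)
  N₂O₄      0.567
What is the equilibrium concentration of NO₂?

At equilibrium, K = [NO₂]² / [N₂O₄] = 0.0366.
([NO₂])² / (0.567) = 0.0366
[NO₂]² = 0.0208 ⇒ [NO₂] = 0.144 M

[NO₂] = 0.144 M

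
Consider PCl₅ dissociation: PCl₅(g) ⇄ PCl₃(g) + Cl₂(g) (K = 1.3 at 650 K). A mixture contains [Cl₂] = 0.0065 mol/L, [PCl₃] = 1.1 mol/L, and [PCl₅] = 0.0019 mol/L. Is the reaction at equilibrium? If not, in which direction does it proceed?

Q = [PCl₃]·[Cl₂] / [PCl₅] = (1.1)·(0.0065) / (0.0019) = 3.8
Q = 3.8 > K = 1.3, so the reverse reaction proceeds.

reverse (toward reactants)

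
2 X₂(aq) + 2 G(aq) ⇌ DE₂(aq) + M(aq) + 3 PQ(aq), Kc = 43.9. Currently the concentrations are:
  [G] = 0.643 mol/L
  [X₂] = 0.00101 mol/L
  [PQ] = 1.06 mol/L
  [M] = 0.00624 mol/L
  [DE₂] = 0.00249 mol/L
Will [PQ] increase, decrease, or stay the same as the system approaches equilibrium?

stay the same

Qc = [DE₂]·[M]·[PQ]³ / ([X₂]²·[G]²) = (0.00249)·(0.00624)·(1.06)³ / ((0.00101)²·(0.643)²) = 43.9
Qc = 43.9 = Kc; the system is at equilibrium.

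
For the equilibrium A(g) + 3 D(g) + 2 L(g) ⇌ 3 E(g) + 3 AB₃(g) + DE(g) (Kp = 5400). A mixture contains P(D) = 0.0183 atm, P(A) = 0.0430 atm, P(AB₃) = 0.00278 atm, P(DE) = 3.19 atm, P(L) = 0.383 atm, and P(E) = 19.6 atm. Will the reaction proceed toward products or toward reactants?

to the left

Qp = P(E)³·P(AB₃)³·P(DE) / (P(A)·P(D)³·P(L)²) = (19.6)³·(0.00278)³·(3.19) / ((0.0430)·(0.0183)³·(0.383)²) = 13300
Qp = 13300 > Kp = 5400, so the reverse reaction proceeds.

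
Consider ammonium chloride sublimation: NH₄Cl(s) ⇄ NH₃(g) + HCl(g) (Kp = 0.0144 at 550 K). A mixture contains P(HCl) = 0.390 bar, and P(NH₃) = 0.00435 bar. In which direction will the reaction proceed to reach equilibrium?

(NH₄Cl is a pure solid — omitted from Qp.)
Qp = P(NH₃)·P(HCl) = (0.00435)·(0.390) = 0.00170
Qp = 0.00170 < Kp = 0.0144, so the forward reaction proceeds.

forward (toward products)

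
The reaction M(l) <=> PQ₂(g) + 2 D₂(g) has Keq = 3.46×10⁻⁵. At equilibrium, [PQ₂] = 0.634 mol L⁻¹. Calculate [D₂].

[D₂] = 0.00739 mol L⁻¹

(M is a pure liquid — omitted from Keq.)
At equilibrium, Keq = [PQ₂]·[D₂]² = 3.46×10⁻⁵.
(0.634)·([D₂])² = 3.46×10⁻⁵
[D₂]² = 5.46×10⁻⁵ ⇒ [D₂] = 0.00739 mol L⁻¹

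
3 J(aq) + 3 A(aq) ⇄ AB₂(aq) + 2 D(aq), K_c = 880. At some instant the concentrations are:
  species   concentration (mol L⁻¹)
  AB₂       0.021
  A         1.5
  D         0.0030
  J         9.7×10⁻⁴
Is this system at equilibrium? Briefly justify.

no; Q < K, reaction proceeds forward

Q_c = [AB₂]·[D]² / ([J]³·[A]³) = (0.021)·(0.0030)² / ((9.7×10⁻⁴)³·(1.5)³) = 61
Q_c = 61 < K_c = 880: net forward reaction.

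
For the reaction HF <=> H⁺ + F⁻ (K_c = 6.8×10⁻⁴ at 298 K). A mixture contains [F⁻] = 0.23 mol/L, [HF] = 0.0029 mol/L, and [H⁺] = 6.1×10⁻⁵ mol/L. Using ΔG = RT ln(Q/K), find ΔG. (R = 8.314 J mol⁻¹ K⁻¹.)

Q_c = [H⁺]·[F⁻] / [HF] = (6.1×10⁻⁵)·(0.23) / (0.0029) = 0.00484
ΔG = RT ln(Q_c/K_c) = (8.314 J mol⁻¹ K⁻¹)(298 K) × ln(0.00484/6.8×10⁻⁴)
   = (2.478 kJ/mol)(1.963) = 4.86 kJ/mol
ΔG > 0, so the forward reaction is non-spontaneous (proceeds in reverse).

ΔG = 4.86 kJ/mol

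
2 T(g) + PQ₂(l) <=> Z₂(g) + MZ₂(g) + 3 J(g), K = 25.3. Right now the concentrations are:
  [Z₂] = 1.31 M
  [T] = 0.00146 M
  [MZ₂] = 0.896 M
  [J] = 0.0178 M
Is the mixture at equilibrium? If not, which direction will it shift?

(PQ₂ is a pure liquid — omitted from Q.)
Q = [Z₂]·[MZ₂]·[J]³ / [T]² = (1.31)·(0.896)·(0.0178)³ / (0.00146)² = 3.11
Q = 3.11 < K = 25.3: net forward reaction.

no; Q < K, reaction proceeds forward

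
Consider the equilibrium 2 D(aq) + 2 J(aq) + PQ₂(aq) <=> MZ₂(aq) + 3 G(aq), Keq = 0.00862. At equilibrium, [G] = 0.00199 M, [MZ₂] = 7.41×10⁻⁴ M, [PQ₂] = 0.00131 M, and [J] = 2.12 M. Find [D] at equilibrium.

[D] = 3.39×10⁻⁴ M

At equilibrium, Keq = [MZ₂]·[G]³ / ([D]²·[J]²·[PQ₂]) = 0.00862.
(7.41×10⁻⁴)·(0.00199)³ / (([D])²·(2.12)²·(0.00131)) = 0.00862
[D]² = 1.15×10⁻⁷ ⇒ [D] = 3.39×10⁻⁴ M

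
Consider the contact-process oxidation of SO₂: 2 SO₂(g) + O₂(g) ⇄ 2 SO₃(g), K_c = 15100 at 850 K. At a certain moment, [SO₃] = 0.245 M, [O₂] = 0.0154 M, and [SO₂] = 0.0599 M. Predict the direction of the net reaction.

Q_c = [SO₃]² / ([SO₂]²·[O₂]) = (0.245)² / ((0.0599)²·(0.0154)) = 1090
Q_c = 1090 < K_c = 15100, so the forward reaction proceeds.

to the right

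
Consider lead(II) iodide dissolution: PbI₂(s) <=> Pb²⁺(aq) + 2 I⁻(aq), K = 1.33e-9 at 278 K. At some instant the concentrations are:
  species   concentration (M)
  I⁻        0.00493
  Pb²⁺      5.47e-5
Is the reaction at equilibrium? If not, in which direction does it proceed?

neither direction; the system is at equilibrium

(PbI₂ is a pure solid — omitted from Q.)
Q = [Pb²⁺]·[I⁻]² = (5.47e-5)·(0.00493)² = 1.33e-9
Q = 1.33e-9 = K, so the system is already at equilibrium.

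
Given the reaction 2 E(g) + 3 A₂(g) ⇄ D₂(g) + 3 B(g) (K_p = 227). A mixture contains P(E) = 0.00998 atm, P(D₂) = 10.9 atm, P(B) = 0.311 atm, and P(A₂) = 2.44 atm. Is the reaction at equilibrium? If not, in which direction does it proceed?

Q_p = P(D₂)·P(B)³ / (P(E)²·P(A₂)³) = (10.9)·(0.311)³ / ((0.00998)²·(2.44)³) = 227
Q_p = 227 = K_p, so the system is already at equilibrium.

no net change (already at equilibrium)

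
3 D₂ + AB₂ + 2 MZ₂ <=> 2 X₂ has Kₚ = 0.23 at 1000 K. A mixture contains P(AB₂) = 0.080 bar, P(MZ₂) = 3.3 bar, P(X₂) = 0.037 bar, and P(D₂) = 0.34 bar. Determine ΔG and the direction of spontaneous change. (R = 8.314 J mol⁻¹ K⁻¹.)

Qₚ = P(X₂)² / (P(D₂)³·P(AB₂)·P(MZ₂)²) = (0.037)² / ((0.34)³·(0.080)·(3.3)²) = 0.0400
ΔG = RT ln(Qₚ/Kₚ) = (8.314 J mol⁻¹ K⁻¹)(1000 K) × ln(0.0400/0.23)
   = (8.314 kJ/mol)(-1.749) = -14.5 kJ/mol
ΔG < 0, so the forward reaction is spontaneous (proceeds forward).

ΔG = -14.5 kJ/mol; the forward reaction is spontaneous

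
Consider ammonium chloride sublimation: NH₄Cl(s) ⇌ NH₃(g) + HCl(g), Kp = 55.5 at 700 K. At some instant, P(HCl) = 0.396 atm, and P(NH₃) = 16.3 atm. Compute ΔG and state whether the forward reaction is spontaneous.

(NH₄Cl is a pure solid — omitted from Qp.)
Qp = P(NH₃)·P(HCl) = (16.3)·(0.396) = 6.45
ΔG = RT ln(Qp/Kp) = (8.314 J mol⁻¹ K⁻¹)(700 K) × ln(6.45/55.5)
   = (5.820 kJ/mol)(-2.152) = -12.5 kJ/mol
ΔG < 0, so the forward reaction is spontaneous (proceeds forward).

ΔG = -12.5 kJ/mol; the forward reaction is spontaneous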